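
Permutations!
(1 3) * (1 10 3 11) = (1 11)(3 10) = [0, 11, 2, 10, 4, 5, 6, 7, 8, 9, 3, 1]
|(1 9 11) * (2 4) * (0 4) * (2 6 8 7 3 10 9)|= |(0 4 6 8 7 3 10 9 11 1 2)|= 11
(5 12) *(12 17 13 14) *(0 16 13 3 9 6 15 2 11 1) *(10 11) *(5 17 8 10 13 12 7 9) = (0 16 12 17 3 5 8 10 11 1)(2 13 14 7 9 6 15) = [16, 0, 13, 5, 4, 8, 15, 9, 10, 6, 11, 1, 17, 14, 7, 2, 12, 3]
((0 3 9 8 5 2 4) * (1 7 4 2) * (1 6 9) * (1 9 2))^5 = (0 6)(1 9)(2 3)(4 5)(7 8) = [6, 9, 3, 2, 5, 4, 0, 8, 7, 1]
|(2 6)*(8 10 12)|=|(2 6)(8 10 12)|=6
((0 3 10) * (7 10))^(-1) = (0 10 7 3) = [10, 1, 2, 0, 4, 5, 6, 3, 8, 9, 7]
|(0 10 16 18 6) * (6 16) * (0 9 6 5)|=|(0 10 5)(6 9)(16 18)|=6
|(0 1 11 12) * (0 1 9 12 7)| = 6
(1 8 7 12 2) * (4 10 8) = (1 4 10 8 7 12 2) = [0, 4, 1, 3, 10, 5, 6, 12, 7, 9, 8, 11, 2]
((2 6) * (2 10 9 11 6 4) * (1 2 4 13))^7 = (1 2 13)(6 11 9 10) = [0, 2, 13, 3, 4, 5, 11, 7, 8, 10, 6, 9, 12, 1]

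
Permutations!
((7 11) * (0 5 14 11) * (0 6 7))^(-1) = [11, 1, 2, 3, 4, 0, 7, 6, 8, 9, 10, 14, 12, 13, 5] = (0 11 14 5)(6 7)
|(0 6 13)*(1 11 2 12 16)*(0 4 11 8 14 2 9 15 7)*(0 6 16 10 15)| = 15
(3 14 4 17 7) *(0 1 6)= (0 1 6)(3 14 4 17 7)= [1, 6, 2, 14, 17, 5, 0, 3, 8, 9, 10, 11, 12, 13, 4, 15, 16, 7]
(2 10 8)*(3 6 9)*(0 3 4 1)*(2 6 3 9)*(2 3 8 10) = (10)(0 9 4 1)(3 8 6) = [9, 0, 2, 8, 1, 5, 3, 7, 6, 4, 10]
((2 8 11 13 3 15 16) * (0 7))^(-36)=(2 16 15 3 13 11 8)=[0, 1, 16, 13, 4, 5, 6, 7, 2, 9, 10, 8, 12, 11, 14, 3, 15]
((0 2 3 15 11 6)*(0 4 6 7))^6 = (15) = [0, 1, 2, 3, 4, 5, 6, 7, 8, 9, 10, 11, 12, 13, 14, 15]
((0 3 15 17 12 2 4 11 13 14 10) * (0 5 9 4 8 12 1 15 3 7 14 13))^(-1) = (0 11 4 9 5 10 14 7)(1 17 15)(2 12 8) = [11, 17, 12, 3, 9, 10, 6, 0, 2, 5, 14, 4, 8, 13, 7, 1, 16, 15]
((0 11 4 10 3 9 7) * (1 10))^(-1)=(0 7 9 3 10 1 4 11)=[7, 4, 2, 10, 11, 5, 6, 9, 8, 3, 1, 0]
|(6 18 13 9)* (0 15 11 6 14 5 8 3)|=|(0 15 11 6 18 13 9 14 5 8 3)|=11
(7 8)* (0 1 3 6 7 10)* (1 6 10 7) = [6, 3, 2, 10, 4, 5, 1, 8, 7, 9, 0] = (0 6 1 3 10)(7 8)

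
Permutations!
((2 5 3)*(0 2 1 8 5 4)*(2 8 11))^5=[11, 8, 3, 0, 1, 4, 6, 7, 2, 9, 10, 5]=(0 11 5 4 1 8 2 3)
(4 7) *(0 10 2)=(0 10 2)(4 7)=[10, 1, 0, 3, 7, 5, 6, 4, 8, 9, 2]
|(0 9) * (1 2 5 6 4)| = |(0 9)(1 2 5 6 4)| = 10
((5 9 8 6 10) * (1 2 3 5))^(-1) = (1 10 6 8 9 5 3 2) = [0, 10, 1, 2, 4, 3, 8, 7, 9, 5, 6]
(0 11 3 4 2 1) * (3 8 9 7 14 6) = (0 11 8 9 7 14 6 3 4 2 1) = [11, 0, 1, 4, 2, 5, 3, 14, 9, 7, 10, 8, 12, 13, 6]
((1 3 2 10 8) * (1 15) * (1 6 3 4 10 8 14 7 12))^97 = (1 4 10 14 7 12)(2 15 3 8 6) = [0, 4, 15, 8, 10, 5, 2, 12, 6, 9, 14, 11, 1, 13, 7, 3]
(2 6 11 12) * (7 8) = (2 6 11 12)(7 8) = [0, 1, 6, 3, 4, 5, 11, 8, 7, 9, 10, 12, 2]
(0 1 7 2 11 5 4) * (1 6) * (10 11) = (0 6 1 7 2 10 11 5 4) = [6, 7, 10, 3, 0, 4, 1, 2, 8, 9, 11, 5]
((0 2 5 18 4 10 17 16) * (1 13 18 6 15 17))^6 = (0 16 17 15 6 5 2)(1 13 18 4 10) = [16, 13, 0, 3, 10, 2, 5, 7, 8, 9, 1, 11, 12, 18, 14, 6, 17, 15, 4]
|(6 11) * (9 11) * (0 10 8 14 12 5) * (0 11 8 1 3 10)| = 21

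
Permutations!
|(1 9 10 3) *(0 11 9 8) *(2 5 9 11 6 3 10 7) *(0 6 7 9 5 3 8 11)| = 6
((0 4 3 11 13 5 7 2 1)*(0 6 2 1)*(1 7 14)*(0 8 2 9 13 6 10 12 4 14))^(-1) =(0 5 13 9 6 11 3 4 12 10 1 14)(2 8) =[5, 14, 8, 4, 12, 13, 11, 7, 2, 6, 1, 3, 10, 9, 0]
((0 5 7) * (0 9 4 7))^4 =[0, 1, 2, 3, 7, 5, 6, 9, 8, 4] =(4 7 9)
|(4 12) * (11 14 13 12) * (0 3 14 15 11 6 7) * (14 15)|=10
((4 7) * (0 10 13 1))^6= [13, 10, 2, 3, 4, 5, 6, 7, 8, 9, 1, 11, 12, 0]= (0 13)(1 10)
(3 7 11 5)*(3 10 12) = [0, 1, 2, 7, 4, 10, 6, 11, 8, 9, 12, 5, 3] = (3 7 11 5 10 12)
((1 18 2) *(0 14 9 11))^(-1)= [11, 2, 18, 3, 4, 5, 6, 7, 8, 14, 10, 9, 12, 13, 0, 15, 16, 17, 1]= (0 11 9 14)(1 2 18)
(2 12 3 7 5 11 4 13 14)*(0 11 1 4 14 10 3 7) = (0 11 14 2 12 7 5 1 4 13 10 3) = [11, 4, 12, 0, 13, 1, 6, 5, 8, 9, 3, 14, 7, 10, 2]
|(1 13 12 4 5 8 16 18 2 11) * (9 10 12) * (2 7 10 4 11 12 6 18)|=|(1 13 9 4 5 8 16 2 12 11)(6 18 7 10)|=20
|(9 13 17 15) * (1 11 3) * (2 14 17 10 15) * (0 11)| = |(0 11 3 1)(2 14 17)(9 13 10 15)| = 12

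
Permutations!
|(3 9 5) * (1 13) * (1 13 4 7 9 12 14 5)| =|(1 4 7 9)(3 12 14 5)| =4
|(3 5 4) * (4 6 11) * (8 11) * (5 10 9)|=8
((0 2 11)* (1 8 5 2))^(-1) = (0 11 2 5 8 1) = [11, 0, 5, 3, 4, 8, 6, 7, 1, 9, 10, 2]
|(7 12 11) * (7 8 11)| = 2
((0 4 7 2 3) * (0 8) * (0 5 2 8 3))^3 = [8, 1, 7, 3, 5, 4, 6, 2, 0] = (0 8)(2 7)(4 5)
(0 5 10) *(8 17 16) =[5, 1, 2, 3, 4, 10, 6, 7, 17, 9, 0, 11, 12, 13, 14, 15, 8, 16] =(0 5 10)(8 17 16)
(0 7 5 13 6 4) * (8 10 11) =[7, 1, 2, 3, 0, 13, 4, 5, 10, 9, 11, 8, 12, 6] =(0 7 5 13 6 4)(8 10 11)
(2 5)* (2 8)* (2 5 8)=(2 8 5)=[0, 1, 8, 3, 4, 2, 6, 7, 5]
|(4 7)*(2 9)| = 2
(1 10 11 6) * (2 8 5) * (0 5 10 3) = (0 5 2 8 10 11 6 1 3) = [5, 3, 8, 0, 4, 2, 1, 7, 10, 9, 11, 6]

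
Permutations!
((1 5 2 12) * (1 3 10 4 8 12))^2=(1 2 5)(3 4 12 10 8)=[0, 2, 5, 4, 12, 1, 6, 7, 3, 9, 8, 11, 10]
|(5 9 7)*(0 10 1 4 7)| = 7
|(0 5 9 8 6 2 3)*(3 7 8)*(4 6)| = |(0 5 9 3)(2 7 8 4 6)| = 20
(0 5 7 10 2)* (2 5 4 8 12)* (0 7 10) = (0 4 8 12 2 7)(5 10) = [4, 1, 7, 3, 8, 10, 6, 0, 12, 9, 5, 11, 2]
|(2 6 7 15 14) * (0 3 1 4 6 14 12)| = 8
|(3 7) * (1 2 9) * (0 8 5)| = 6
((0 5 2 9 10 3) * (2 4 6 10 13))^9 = (13)(0 6)(3 4)(5 10) = [6, 1, 2, 4, 3, 10, 0, 7, 8, 9, 5, 11, 12, 13]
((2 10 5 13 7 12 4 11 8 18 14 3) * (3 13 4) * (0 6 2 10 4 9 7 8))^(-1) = (0 11 4 2 6)(3 12 7 9 5 10)(8 13 14 18) = [11, 1, 6, 12, 2, 10, 0, 9, 13, 5, 3, 4, 7, 14, 18, 15, 16, 17, 8]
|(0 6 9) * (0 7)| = 4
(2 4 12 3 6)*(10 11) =(2 4 12 3 6)(10 11) =[0, 1, 4, 6, 12, 5, 2, 7, 8, 9, 11, 10, 3]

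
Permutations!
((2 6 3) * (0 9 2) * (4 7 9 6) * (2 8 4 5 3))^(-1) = (0 3 5 2 6)(4 8 9 7) = [3, 1, 6, 5, 8, 2, 0, 4, 9, 7]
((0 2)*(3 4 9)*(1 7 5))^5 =(0 2)(1 5 7)(3 9 4) =[2, 5, 0, 9, 3, 7, 6, 1, 8, 4]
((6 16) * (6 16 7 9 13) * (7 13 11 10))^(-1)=[0, 1, 2, 3, 4, 5, 13, 10, 8, 7, 11, 9, 12, 6, 14, 15, 16]=(16)(6 13)(7 10 11 9)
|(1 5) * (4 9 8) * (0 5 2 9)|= |(0 5 1 2 9 8 4)|= 7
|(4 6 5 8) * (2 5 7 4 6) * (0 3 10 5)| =9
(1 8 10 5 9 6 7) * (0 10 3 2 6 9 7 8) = (0 10 5 7 1)(2 6 8 3) = [10, 0, 6, 2, 4, 7, 8, 1, 3, 9, 5]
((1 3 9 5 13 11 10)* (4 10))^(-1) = (1 10 4 11 13 5 9 3) = [0, 10, 2, 1, 11, 9, 6, 7, 8, 3, 4, 13, 12, 5]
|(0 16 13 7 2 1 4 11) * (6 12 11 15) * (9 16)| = |(0 9 16 13 7 2 1 4 15 6 12 11)| = 12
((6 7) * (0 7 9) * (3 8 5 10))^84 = (10) = [0, 1, 2, 3, 4, 5, 6, 7, 8, 9, 10]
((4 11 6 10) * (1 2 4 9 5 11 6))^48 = (11) = [0, 1, 2, 3, 4, 5, 6, 7, 8, 9, 10, 11]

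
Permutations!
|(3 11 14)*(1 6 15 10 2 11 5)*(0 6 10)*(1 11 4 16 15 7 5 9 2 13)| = 12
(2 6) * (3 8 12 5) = (2 6)(3 8 12 5) = [0, 1, 6, 8, 4, 3, 2, 7, 12, 9, 10, 11, 5]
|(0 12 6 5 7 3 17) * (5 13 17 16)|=20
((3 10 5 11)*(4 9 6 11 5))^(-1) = [0, 1, 2, 11, 10, 5, 9, 7, 8, 4, 3, 6] = (3 11 6 9 4 10)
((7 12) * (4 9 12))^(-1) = (4 7 12 9) = [0, 1, 2, 3, 7, 5, 6, 12, 8, 4, 10, 11, 9]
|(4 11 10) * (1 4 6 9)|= |(1 4 11 10 6 9)|= 6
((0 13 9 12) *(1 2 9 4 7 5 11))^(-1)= (0 12 9 2 1 11 5 7 4 13)= [12, 11, 1, 3, 13, 7, 6, 4, 8, 2, 10, 5, 9, 0]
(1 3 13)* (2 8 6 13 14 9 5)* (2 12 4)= (1 3 14 9 5 12 4 2 8 6 13)= [0, 3, 8, 14, 2, 12, 13, 7, 6, 5, 10, 11, 4, 1, 9]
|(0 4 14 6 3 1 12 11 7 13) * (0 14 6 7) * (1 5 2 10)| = 30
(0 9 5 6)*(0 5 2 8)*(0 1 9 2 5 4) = (0 2 8 1 9 5 6 4) = [2, 9, 8, 3, 0, 6, 4, 7, 1, 5]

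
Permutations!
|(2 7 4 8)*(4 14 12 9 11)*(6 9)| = 9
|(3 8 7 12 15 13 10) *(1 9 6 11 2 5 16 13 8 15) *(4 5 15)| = |(1 9 6 11 2 15 8 7 12)(3 4 5 16 13 10)| = 18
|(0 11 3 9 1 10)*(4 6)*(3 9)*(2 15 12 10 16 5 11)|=10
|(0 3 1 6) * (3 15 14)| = |(0 15 14 3 1 6)| = 6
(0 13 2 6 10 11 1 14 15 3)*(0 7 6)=[13, 14, 0, 7, 4, 5, 10, 6, 8, 9, 11, 1, 12, 2, 15, 3]=(0 13 2)(1 14 15 3 7 6 10 11)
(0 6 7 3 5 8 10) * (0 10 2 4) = (10)(0 6 7 3 5 8 2 4) = [6, 1, 4, 5, 0, 8, 7, 3, 2, 9, 10]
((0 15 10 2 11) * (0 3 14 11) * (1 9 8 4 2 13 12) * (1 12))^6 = [8, 15, 9, 3, 1, 5, 6, 7, 13, 10, 2, 11, 12, 0, 14, 4] = (0 8 13)(1 15 4)(2 9 10)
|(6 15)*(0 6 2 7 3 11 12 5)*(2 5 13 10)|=28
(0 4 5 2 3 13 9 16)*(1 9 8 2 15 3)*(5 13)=(0 4 13 8 2 1 9 16)(3 5 15)=[4, 9, 1, 5, 13, 15, 6, 7, 2, 16, 10, 11, 12, 8, 14, 3, 0]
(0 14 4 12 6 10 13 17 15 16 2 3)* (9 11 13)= (0 14 4 12 6 10 9 11 13 17 15 16 2 3)= [14, 1, 3, 0, 12, 5, 10, 7, 8, 11, 9, 13, 6, 17, 4, 16, 2, 15]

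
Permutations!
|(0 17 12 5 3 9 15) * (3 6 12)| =|(0 17 3 9 15)(5 6 12)| =15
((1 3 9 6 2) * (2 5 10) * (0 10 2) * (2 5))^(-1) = (0 10)(1 2 6 9 3) = [10, 2, 6, 1, 4, 5, 9, 7, 8, 3, 0]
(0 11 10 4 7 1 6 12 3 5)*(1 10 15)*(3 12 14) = [11, 6, 2, 5, 7, 0, 14, 10, 8, 9, 4, 15, 12, 13, 3, 1] = (0 11 15 1 6 14 3 5)(4 7 10)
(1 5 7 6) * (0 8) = (0 8)(1 5 7 6) = [8, 5, 2, 3, 4, 7, 1, 6, 0]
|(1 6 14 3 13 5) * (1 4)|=7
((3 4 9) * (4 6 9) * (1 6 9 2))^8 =(9)(1 2 6) =[0, 2, 6, 3, 4, 5, 1, 7, 8, 9]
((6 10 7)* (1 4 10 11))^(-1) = (1 11 6 7 10 4) = [0, 11, 2, 3, 1, 5, 7, 10, 8, 9, 4, 6]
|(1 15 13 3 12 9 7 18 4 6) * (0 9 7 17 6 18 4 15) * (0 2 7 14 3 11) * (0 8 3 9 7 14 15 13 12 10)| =18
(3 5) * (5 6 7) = (3 6 7 5) = [0, 1, 2, 6, 4, 3, 7, 5]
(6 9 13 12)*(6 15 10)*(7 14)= [0, 1, 2, 3, 4, 5, 9, 14, 8, 13, 6, 11, 15, 12, 7, 10]= (6 9 13 12 15 10)(7 14)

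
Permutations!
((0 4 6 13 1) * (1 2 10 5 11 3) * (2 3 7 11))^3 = (0 13)(1 6)(3 4)(7 11) = [13, 6, 2, 4, 3, 5, 1, 11, 8, 9, 10, 7, 12, 0]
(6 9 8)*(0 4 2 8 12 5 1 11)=(0 4 2 8 6 9 12 5 1 11)=[4, 11, 8, 3, 2, 1, 9, 7, 6, 12, 10, 0, 5]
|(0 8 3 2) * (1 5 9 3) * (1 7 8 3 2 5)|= |(0 3 5 9 2)(7 8)|= 10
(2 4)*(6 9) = (2 4)(6 9) = [0, 1, 4, 3, 2, 5, 9, 7, 8, 6]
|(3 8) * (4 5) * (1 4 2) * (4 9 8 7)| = 8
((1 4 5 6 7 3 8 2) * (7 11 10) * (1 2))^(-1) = (1 8 3 7 10 11 6 5 4) = [0, 8, 2, 7, 1, 4, 5, 10, 3, 9, 11, 6]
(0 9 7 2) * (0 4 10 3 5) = (0 9 7 2 4 10 3 5) = [9, 1, 4, 5, 10, 0, 6, 2, 8, 7, 3]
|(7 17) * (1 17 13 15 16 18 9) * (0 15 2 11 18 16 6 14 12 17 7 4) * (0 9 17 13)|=14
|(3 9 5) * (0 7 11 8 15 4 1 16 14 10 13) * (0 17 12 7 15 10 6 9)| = |(0 15 4 1 16 14 6 9 5 3)(7 11 8 10 13 17 12)| = 70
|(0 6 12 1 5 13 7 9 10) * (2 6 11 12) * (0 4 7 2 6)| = 28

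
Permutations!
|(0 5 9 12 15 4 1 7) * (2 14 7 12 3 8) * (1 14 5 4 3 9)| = |(0 4 14 7)(1 12 15 3 8 2 5)| = 28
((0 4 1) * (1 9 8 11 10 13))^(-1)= (0 1 13 10 11 8 9 4)= [1, 13, 2, 3, 0, 5, 6, 7, 9, 4, 11, 8, 12, 10]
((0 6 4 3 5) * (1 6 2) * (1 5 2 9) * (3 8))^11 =(0 1 4 3 5 9 6 8 2) =[1, 4, 0, 5, 3, 9, 8, 7, 2, 6]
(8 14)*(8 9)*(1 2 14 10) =(1 2 14 9 8 10) =[0, 2, 14, 3, 4, 5, 6, 7, 10, 8, 1, 11, 12, 13, 9]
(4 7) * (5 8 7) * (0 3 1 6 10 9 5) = (0 3 1 6 10 9 5 8 7 4) = [3, 6, 2, 1, 0, 8, 10, 4, 7, 5, 9]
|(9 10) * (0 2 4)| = |(0 2 4)(9 10)| = 6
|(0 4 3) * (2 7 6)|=|(0 4 3)(2 7 6)|=3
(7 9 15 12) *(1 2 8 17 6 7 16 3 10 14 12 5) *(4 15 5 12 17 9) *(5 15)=[0, 2, 8, 10, 5, 1, 7, 4, 9, 15, 14, 11, 16, 13, 17, 12, 3, 6]=(1 2 8 9 15 12 16 3 10 14 17 6 7 4 5)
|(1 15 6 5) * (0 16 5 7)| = |(0 16 5 1 15 6 7)| = 7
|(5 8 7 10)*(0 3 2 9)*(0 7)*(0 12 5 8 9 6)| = 12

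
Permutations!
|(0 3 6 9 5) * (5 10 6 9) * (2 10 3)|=10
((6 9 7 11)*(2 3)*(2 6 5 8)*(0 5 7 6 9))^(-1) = (0 6 9 3 2 8 5)(7 11) = [6, 1, 8, 2, 4, 0, 9, 11, 5, 3, 10, 7]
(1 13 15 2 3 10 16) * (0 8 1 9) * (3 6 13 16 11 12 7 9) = [8, 16, 6, 10, 4, 5, 13, 9, 1, 0, 11, 12, 7, 15, 14, 2, 3] = (0 8 1 16 3 10 11 12 7 9)(2 6 13 15)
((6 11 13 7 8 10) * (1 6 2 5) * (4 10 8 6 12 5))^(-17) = [0, 12, 4, 3, 10, 1, 7, 13, 8, 9, 2, 6, 5, 11] = (1 12 5)(2 4 10)(6 7 13 11)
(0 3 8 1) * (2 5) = (0 3 8 1)(2 5) = [3, 0, 5, 8, 4, 2, 6, 7, 1]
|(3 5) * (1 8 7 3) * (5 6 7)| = 3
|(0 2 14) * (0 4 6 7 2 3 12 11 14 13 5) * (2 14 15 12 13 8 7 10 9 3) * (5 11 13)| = 44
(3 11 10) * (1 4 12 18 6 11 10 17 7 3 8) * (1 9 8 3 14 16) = (1 4 12 18 6 11 17 7 14 16)(3 10)(8 9) = [0, 4, 2, 10, 12, 5, 11, 14, 9, 8, 3, 17, 18, 13, 16, 15, 1, 7, 6]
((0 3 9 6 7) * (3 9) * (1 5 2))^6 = (0 6)(7 9) = [6, 1, 2, 3, 4, 5, 0, 9, 8, 7]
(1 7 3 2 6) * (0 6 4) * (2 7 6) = (0 2 4)(1 6)(3 7) = [2, 6, 4, 7, 0, 5, 1, 3]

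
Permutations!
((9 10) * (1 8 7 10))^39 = (1 9 10 7 8) = [0, 9, 2, 3, 4, 5, 6, 8, 1, 10, 7]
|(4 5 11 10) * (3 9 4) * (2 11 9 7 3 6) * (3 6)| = |(2 11 10 3 7 6)(4 5 9)| = 6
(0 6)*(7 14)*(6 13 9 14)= (0 13 9 14 7 6)= [13, 1, 2, 3, 4, 5, 0, 6, 8, 14, 10, 11, 12, 9, 7]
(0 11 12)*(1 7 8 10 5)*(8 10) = (0 11 12)(1 7 10 5) = [11, 7, 2, 3, 4, 1, 6, 10, 8, 9, 5, 12, 0]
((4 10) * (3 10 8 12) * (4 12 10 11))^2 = (3 4 10)(8 12 11) = [0, 1, 2, 4, 10, 5, 6, 7, 12, 9, 3, 8, 11]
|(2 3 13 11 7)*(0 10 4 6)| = 20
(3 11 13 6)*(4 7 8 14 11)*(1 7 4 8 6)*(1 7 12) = [0, 12, 2, 8, 4, 5, 3, 6, 14, 9, 10, 13, 1, 7, 11] = (1 12)(3 8 14 11 13 7 6)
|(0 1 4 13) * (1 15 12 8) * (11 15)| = |(0 11 15 12 8 1 4 13)| = 8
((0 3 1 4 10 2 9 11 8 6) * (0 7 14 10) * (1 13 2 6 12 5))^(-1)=(0 4 1 5 12 8 11 9 2 13 3)(6 10 14 7)=[4, 5, 13, 0, 1, 12, 10, 6, 11, 2, 14, 9, 8, 3, 7]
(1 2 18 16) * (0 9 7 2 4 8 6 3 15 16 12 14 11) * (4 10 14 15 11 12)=(0 9 7 2 18 4 8 6 3 11)(1 10 14 12 15 16)=[9, 10, 18, 11, 8, 5, 3, 2, 6, 7, 14, 0, 15, 13, 12, 16, 1, 17, 4]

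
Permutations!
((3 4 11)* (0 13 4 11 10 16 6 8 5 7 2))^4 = (0 16 7 4 8)(2 10 5 13 6) = [16, 1, 10, 3, 8, 13, 2, 4, 0, 9, 5, 11, 12, 6, 14, 15, 7]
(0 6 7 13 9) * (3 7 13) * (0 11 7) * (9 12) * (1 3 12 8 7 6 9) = (0 9 11 6 13 8 7 12 1 3) = [9, 3, 2, 0, 4, 5, 13, 12, 7, 11, 10, 6, 1, 8]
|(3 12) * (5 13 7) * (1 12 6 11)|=|(1 12 3 6 11)(5 13 7)|=15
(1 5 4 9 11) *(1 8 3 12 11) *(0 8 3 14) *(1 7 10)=[8, 5, 2, 12, 9, 4, 6, 10, 14, 7, 1, 3, 11, 13, 0]=(0 8 14)(1 5 4 9 7 10)(3 12 11)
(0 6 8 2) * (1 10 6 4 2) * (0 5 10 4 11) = [11, 4, 5, 3, 2, 10, 8, 7, 1, 9, 6, 0] = (0 11)(1 4 2 5 10 6 8)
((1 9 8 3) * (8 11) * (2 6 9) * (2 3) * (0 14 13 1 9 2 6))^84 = (0 3 6 13 11)(1 8 14 9 2) = [3, 8, 1, 6, 4, 5, 13, 7, 14, 2, 10, 0, 12, 11, 9]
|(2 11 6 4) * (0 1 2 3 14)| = 8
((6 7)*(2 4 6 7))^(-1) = (7)(2 6 4) = [0, 1, 6, 3, 2, 5, 4, 7]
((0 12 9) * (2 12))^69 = (0 2 12 9) = [2, 1, 12, 3, 4, 5, 6, 7, 8, 0, 10, 11, 9]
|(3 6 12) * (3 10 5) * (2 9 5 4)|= |(2 9 5 3 6 12 10 4)|= 8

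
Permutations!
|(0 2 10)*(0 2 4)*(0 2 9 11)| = 6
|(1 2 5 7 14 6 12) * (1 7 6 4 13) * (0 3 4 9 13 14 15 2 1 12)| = |(0 3 4 14 9 13 12 7 15 2 5 6)| = 12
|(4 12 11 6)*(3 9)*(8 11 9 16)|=|(3 16 8 11 6 4 12 9)|=8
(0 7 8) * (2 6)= (0 7 8)(2 6)= [7, 1, 6, 3, 4, 5, 2, 8, 0]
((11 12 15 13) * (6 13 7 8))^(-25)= [0, 1, 2, 3, 4, 5, 12, 13, 11, 9, 10, 7, 8, 15, 14, 6]= (6 12 8 11 7 13 15)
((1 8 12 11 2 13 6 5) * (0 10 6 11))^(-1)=(0 12 8 1 5 6 10)(2 11 13)=[12, 5, 11, 3, 4, 6, 10, 7, 1, 9, 0, 13, 8, 2]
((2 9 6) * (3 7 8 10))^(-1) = [0, 1, 6, 10, 4, 5, 9, 3, 7, 2, 8] = (2 6 9)(3 10 8 7)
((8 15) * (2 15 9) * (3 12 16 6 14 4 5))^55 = (2 9 8 15)(3 5 4 14 6 16 12) = [0, 1, 9, 5, 14, 4, 16, 7, 15, 8, 10, 11, 3, 13, 6, 2, 12]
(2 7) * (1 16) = (1 16)(2 7) = [0, 16, 7, 3, 4, 5, 6, 2, 8, 9, 10, 11, 12, 13, 14, 15, 1]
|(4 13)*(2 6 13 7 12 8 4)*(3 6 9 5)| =|(2 9 5 3 6 13)(4 7 12 8)| =12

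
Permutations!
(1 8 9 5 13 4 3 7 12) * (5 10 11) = (1 8 9 10 11 5 13 4 3 7 12) = [0, 8, 2, 7, 3, 13, 6, 12, 9, 10, 11, 5, 1, 4]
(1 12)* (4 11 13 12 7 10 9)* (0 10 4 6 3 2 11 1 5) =(0 10 9 6 3 2 11 13 12 5)(1 7 4) =[10, 7, 11, 2, 1, 0, 3, 4, 8, 6, 9, 13, 5, 12]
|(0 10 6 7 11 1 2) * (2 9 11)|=15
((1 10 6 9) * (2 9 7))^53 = (1 9 2 7 6 10) = [0, 9, 7, 3, 4, 5, 10, 6, 8, 2, 1]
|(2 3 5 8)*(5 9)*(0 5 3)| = 4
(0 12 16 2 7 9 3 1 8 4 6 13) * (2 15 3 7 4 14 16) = [12, 8, 4, 1, 6, 5, 13, 9, 14, 7, 10, 11, 2, 0, 16, 3, 15] = (0 12 2 4 6 13)(1 8 14 16 15 3)(7 9)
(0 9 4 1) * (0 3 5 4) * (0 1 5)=(0 9 1 3)(4 5)=[9, 3, 2, 0, 5, 4, 6, 7, 8, 1]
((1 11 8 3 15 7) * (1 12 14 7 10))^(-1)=(1 10 15 3 8 11)(7 14 12)=[0, 10, 2, 8, 4, 5, 6, 14, 11, 9, 15, 1, 7, 13, 12, 3]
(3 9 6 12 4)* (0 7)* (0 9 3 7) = (4 7 9 6 12) = [0, 1, 2, 3, 7, 5, 12, 9, 8, 6, 10, 11, 4]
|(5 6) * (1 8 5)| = 4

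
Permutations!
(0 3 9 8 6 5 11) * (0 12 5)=(0 3 9 8 6)(5 11 12)=[3, 1, 2, 9, 4, 11, 0, 7, 6, 8, 10, 12, 5]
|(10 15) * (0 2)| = 2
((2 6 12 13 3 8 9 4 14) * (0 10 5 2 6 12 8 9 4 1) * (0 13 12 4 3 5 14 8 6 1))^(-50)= [5, 8, 0, 1, 10, 9, 6, 7, 14, 13, 2, 11, 12, 3, 4]= (0 5 9 13 3 1 8 14 4 10 2)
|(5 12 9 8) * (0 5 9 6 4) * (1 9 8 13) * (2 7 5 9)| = |(0 9 13 1 2 7 5 12 6 4)| = 10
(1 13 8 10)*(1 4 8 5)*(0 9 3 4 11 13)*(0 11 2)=(0 9 3 4 8 10 2)(1 11 13 5)=[9, 11, 0, 4, 8, 1, 6, 7, 10, 3, 2, 13, 12, 5]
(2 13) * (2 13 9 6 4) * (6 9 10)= (13)(2 10 6 4)= [0, 1, 10, 3, 2, 5, 4, 7, 8, 9, 6, 11, 12, 13]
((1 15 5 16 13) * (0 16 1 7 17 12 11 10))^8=(17)(1 5 15)=[0, 5, 2, 3, 4, 15, 6, 7, 8, 9, 10, 11, 12, 13, 14, 1, 16, 17]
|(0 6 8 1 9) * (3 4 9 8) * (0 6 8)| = |(0 8 1)(3 4 9 6)| = 12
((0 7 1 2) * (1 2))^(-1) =(0 2 7) =[2, 1, 7, 3, 4, 5, 6, 0]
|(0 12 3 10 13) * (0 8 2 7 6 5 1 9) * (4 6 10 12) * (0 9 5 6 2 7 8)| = 14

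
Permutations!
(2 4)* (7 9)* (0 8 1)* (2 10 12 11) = [8, 0, 4, 3, 10, 5, 6, 9, 1, 7, 12, 2, 11] = (0 8 1)(2 4 10 12 11)(7 9)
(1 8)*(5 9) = (1 8)(5 9) = [0, 8, 2, 3, 4, 9, 6, 7, 1, 5]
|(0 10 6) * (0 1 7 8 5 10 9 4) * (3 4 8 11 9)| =|(0 3 4)(1 7 11 9 8 5 10 6)| =24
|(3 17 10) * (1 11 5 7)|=|(1 11 5 7)(3 17 10)|=12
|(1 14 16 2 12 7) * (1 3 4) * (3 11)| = 9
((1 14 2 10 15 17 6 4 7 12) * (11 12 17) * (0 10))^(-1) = [2, 12, 14, 3, 6, 5, 17, 4, 8, 9, 0, 15, 11, 13, 1, 10, 16, 7] = (0 2 14 1 12 11 15 10)(4 6 17 7)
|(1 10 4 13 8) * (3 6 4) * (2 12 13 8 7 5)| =30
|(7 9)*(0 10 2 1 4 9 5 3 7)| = 6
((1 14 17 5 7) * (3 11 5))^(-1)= (1 7 5 11 3 17 14)= [0, 7, 2, 17, 4, 11, 6, 5, 8, 9, 10, 3, 12, 13, 1, 15, 16, 14]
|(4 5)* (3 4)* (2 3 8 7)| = |(2 3 4 5 8 7)| = 6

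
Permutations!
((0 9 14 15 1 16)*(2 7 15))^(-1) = (0 16 1 15 7 2 14 9) = [16, 15, 14, 3, 4, 5, 6, 2, 8, 0, 10, 11, 12, 13, 9, 7, 1]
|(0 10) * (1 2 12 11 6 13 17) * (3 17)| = |(0 10)(1 2 12 11 6 13 3 17)| = 8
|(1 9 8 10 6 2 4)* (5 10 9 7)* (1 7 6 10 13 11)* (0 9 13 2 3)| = |(0 9 8 13 11 1 6 3)(2 4 7 5)| = 8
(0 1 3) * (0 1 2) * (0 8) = (0 2 8)(1 3) = [2, 3, 8, 1, 4, 5, 6, 7, 0]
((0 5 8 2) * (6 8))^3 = (0 8 5 2 6) = [8, 1, 6, 3, 4, 2, 0, 7, 5]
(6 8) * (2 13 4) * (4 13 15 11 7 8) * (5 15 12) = [0, 1, 12, 3, 2, 15, 4, 8, 6, 9, 10, 7, 5, 13, 14, 11] = (2 12 5 15 11 7 8 6 4)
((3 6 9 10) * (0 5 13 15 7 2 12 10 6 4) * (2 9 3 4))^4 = (0 7 2)(3 4 15)(5 9 12)(6 10 13) = [7, 1, 0, 4, 15, 9, 10, 2, 8, 12, 13, 11, 5, 6, 14, 3]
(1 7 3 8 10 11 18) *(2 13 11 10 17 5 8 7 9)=(1 9 2 13 11 18)(3 7)(5 8 17)=[0, 9, 13, 7, 4, 8, 6, 3, 17, 2, 10, 18, 12, 11, 14, 15, 16, 5, 1]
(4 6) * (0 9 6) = (0 9 6 4) = [9, 1, 2, 3, 0, 5, 4, 7, 8, 6]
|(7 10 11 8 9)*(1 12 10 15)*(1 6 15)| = |(1 12 10 11 8 9 7)(6 15)| = 14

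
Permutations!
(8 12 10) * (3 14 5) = (3 14 5)(8 12 10) = [0, 1, 2, 14, 4, 3, 6, 7, 12, 9, 8, 11, 10, 13, 5]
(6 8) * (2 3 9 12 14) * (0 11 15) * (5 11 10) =[10, 1, 3, 9, 4, 11, 8, 7, 6, 12, 5, 15, 14, 13, 2, 0] =(0 10 5 11 15)(2 3 9 12 14)(6 8)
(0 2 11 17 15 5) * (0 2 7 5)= (0 7 5 2 11 17 15)= [7, 1, 11, 3, 4, 2, 6, 5, 8, 9, 10, 17, 12, 13, 14, 0, 16, 15]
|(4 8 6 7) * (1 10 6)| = 6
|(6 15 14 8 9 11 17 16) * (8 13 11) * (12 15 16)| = 6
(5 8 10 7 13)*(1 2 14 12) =[0, 2, 14, 3, 4, 8, 6, 13, 10, 9, 7, 11, 1, 5, 12] =(1 2 14 12)(5 8 10 7 13)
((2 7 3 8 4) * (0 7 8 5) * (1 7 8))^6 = [3, 4, 8, 1, 0, 7, 6, 2, 5] = (0 3 1 4)(2 8 5 7)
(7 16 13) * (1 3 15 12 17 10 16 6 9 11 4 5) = [0, 3, 2, 15, 5, 1, 9, 6, 8, 11, 16, 4, 17, 7, 14, 12, 13, 10] = (1 3 15 12 17 10 16 13 7 6 9 11 4 5)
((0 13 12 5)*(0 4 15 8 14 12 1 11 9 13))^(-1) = (1 13 9 11)(4 5 12 14 8 15) = [0, 13, 2, 3, 5, 12, 6, 7, 15, 11, 10, 1, 14, 9, 8, 4]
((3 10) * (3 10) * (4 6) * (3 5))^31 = (10)(3 5)(4 6) = [0, 1, 2, 5, 6, 3, 4, 7, 8, 9, 10]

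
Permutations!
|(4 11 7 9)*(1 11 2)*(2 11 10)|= |(1 10 2)(4 11 7 9)|= 12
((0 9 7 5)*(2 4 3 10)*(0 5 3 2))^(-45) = (10)(2 4) = [0, 1, 4, 3, 2, 5, 6, 7, 8, 9, 10]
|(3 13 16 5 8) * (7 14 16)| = |(3 13 7 14 16 5 8)| = 7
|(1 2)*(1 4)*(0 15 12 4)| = |(0 15 12 4 1 2)| = 6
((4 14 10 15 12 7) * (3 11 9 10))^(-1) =[0, 1, 2, 14, 7, 5, 6, 12, 8, 11, 9, 3, 15, 13, 4, 10] =(3 14 4 7 12 15 10 9 11)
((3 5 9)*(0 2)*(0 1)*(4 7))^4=[2, 0, 1, 5, 4, 9, 6, 7, 8, 3]=(0 2 1)(3 5 9)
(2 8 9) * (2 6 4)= (2 8 9 6 4)= [0, 1, 8, 3, 2, 5, 4, 7, 9, 6]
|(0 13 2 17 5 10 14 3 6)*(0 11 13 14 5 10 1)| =11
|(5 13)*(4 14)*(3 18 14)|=4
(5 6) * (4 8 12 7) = (4 8 12 7)(5 6) = [0, 1, 2, 3, 8, 6, 5, 4, 12, 9, 10, 11, 7]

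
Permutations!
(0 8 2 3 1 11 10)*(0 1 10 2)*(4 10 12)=[8, 11, 3, 12, 10, 5, 6, 7, 0, 9, 1, 2, 4]=(0 8)(1 11 2 3 12 4 10)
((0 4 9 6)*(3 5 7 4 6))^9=(0 6)(3 9 4 7 5)=[6, 1, 2, 9, 7, 3, 0, 5, 8, 4]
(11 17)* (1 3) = (1 3)(11 17) = [0, 3, 2, 1, 4, 5, 6, 7, 8, 9, 10, 17, 12, 13, 14, 15, 16, 11]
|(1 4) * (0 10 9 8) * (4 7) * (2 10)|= 15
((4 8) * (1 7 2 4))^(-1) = (1 8 4 2 7) = [0, 8, 7, 3, 2, 5, 6, 1, 4]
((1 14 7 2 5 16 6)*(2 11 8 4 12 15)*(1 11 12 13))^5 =(1 2 8 7 16 13 15 11 14 5 4 12 6) =[0, 2, 8, 3, 12, 4, 1, 16, 7, 9, 10, 14, 6, 15, 5, 11, 13]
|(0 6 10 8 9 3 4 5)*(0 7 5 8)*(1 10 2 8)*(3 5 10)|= 24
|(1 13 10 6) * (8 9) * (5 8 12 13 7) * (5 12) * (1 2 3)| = |(1 7 12 13 10 6 2 3)(5 8 9)| = 24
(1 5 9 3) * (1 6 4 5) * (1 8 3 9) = [0, 8, 2, 6, 5, 1, 4, 7, 3, 9] = (9)(1 8 3 6 4 5)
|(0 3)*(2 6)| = |(0 3)(2 6)| = 2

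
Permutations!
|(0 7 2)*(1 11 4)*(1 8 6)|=|(0 7 2)(1 11 4 8 6)|=15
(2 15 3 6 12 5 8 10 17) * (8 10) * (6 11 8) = [0, 1, 15, 11, 4, 10, 12, 7, 6, 9, 17, 8, 5, 13, 14, 3, 16, 2] = (2 15 3 11 8 6 12 5 10 17)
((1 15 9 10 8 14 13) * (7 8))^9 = (1 15 9 10 7 8 14 13) = [0, 15, 2, 3, 4, 5, 6, 8, 14, 10, 7, 11, 12, 1, 13, 9]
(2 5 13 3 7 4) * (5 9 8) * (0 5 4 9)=(0 5 13 3 7 9 8 4 2)=[5, 1, 0, 7, 2, 13, 6, 9, 4, 8, 10, 11, 12, 3]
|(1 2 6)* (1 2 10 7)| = 6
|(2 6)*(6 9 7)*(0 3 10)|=|(0 3 10)(2 9 7 6)|=12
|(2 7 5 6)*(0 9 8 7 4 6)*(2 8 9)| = |(9)(0 2 4 6 8 7 5)| = 7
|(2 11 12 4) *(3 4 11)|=|(2 3 4)(11 12)|=6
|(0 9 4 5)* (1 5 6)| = |(0 9 4 6 1 5)| = 6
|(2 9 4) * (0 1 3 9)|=6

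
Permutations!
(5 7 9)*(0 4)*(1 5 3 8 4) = (0 1 5 7 9 3 8 4) = [1, 5, 2, 8, 0, 7, 6, 9, 4, 3]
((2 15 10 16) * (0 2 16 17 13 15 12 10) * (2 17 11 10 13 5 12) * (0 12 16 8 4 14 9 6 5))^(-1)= (0 17)(4 8 16 5 6 9 14)(10 11)(12 15 13)= [17, 1, 2, 3, 8, 6, 9, 7, 16, 14, 11, 10, 15, 12, 4, 13, 5, 0]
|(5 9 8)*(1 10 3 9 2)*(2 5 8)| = 5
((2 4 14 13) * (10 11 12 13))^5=(2 12 10 4 13 11 14)=[0, 1, 12, 3, 13, 5, 6, 7, 8, 9, 4, 14, 10, 11, 2]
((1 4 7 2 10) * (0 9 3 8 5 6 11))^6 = (0 11 6 5 8 3 9)(1 4 7 2 10) = [11, 4, 10, 9, 7, 8, 5, 2, 3, 0, 1, 6]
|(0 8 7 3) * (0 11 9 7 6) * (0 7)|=|(0 8 6 7 3 11 9)|=7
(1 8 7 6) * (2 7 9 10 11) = (1 8 9 10 11 2 7 6) = [0, 8, 7, 3, 4, 5, 1, 6, 9, 10, 11, 2]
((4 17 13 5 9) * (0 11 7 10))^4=(4 9 5 13 17)=[0, 1, 2, 3, 9, 13, 6, 7, 8, 5, 10, 11, 12, 17, 14, 15, 16, 4]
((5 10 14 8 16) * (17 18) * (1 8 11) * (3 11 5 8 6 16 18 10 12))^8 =(1 5 18)(3 10 16)(6 12 17)(8 11 14) =[0, 5, 2, 10, 4, 18, 12, 7, 11, 9, 16, 14, 17, 13, 8, 15, 3, 6, 1]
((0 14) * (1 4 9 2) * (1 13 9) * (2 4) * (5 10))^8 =(14)(1 9 2 4 13) =[0, 9, 4, 3, 13, 5, 6, 7, 8, 2, 10, 11, 12, 1, 14]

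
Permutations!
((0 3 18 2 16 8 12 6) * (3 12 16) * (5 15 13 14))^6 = (18)(5 13)(14 15) = [0, 1, 2, 3, 4, 13, 6, 7, 8, 9, 10, 11, 12, 5, 15, 14, 16, 17, 18]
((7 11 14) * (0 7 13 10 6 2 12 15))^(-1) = [15, 1, 6, 3, 4, 5, 10, 0, 8, 9, 13, 7, 2, 14, 11, 12] = (0 15 12 2 6 10 13 14 11 7)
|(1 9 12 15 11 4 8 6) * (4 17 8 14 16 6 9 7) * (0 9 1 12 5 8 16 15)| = 14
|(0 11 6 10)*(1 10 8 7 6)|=12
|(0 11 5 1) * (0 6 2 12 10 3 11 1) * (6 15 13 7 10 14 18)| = |(0 1 15 13 7 10 3 11 5)(2 12 14 18 6)| = 45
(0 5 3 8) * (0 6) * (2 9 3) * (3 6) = (0 5 2 9 6)(3 8) = [5, 1, 9, 8, 4, 2, 0, 7, 3, 6]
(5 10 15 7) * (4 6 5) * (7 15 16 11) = (4 6 5 10 16 11 7) = [0, 1, 2, 3, 6, 10, 5, 4, 8, 9, 16, 7, 12, 13, 14, 15, 11]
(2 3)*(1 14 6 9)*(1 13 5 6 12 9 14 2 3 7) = (1 2 7)(5 6 14 12 9 13) = [0, 2, 7, 3, 4, 6, 14, 1, 8, 13, 10, 11, 9, 5, 12]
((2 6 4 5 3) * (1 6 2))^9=(1 3 5 4 6)=[0, 3, 2, 5, 6, 4, 1]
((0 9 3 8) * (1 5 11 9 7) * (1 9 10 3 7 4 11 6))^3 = [10, 1, 2, 4, 3, 5, 6, 9, 11, 7, 0, 8] = (0 10)(3 4)(7 9)(8 11)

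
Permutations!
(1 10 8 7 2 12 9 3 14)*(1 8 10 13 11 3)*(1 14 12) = (1 13 11 3 12 9 14 8 7 2) = [0, 13, 1, 12, 4, 5, 6, 2, 7, 14, 10, 3, 9, 11, 8]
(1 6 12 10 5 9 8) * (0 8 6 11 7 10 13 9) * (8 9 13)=[9, 11, 2, 3, 4, 0, 12, 10, 1, 6, 5, 7, 8, 13]=(13)(0 9 6 12 8 1 11 7 10 5)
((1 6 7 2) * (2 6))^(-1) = [0, 2, 1, 3, 4, 5, 7, 6] = (1 2)(6 7)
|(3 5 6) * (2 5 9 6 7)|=3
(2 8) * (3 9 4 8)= (2 3 9 4 8)= [0, 1, 3, 9, 8, 5, 6, 7, 2, 4]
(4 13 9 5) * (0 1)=[1, 0, 2, 3, 13, 4, 6, 7, 8, 5, 10, 11, 12, 9]=(0 1)(4 13 9 5)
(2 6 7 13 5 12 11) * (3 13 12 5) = [0, 1, 6, 13, 4, 5, 7, 12, 8, 9, 10, 2, 11, 3] = (2 6 7 12 11)(3 13)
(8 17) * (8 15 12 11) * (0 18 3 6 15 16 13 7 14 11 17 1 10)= (0 18 3 6 15 12 17 16 13 7 14 11 8 1 10)= [18, 10, 2, 6, 4, 5, 15, 14, 1, 9, 0, 8, 17, 7, 11, 12, 13, 16, 3]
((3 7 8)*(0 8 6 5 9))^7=(9)=[0, 1, 2, 3, 4, 5, 6, 7, 8, 9]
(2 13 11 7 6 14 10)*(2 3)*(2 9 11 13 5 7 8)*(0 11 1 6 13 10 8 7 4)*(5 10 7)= (0 11 5 4)(1 6 14 8 2 10 3 9)(7 13)= [11, 6, 10, 9, 0, 4, 14, 13, 2, 1, 3, 5, 12, 7, 8]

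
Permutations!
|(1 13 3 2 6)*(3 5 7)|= 7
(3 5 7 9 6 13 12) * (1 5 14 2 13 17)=(1 5 7 9 6 17)(2 13 12 3 14)=[0, 5, 13, 14, 4, 7, 17, 9, 8, 6, 10, 11, 3, 12, 2, 15, 16, 1]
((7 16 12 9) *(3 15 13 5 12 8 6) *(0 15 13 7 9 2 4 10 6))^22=(0 7 8 15 16)(2 5 3 10)(4 12 13 6)=[7, 1, 5, 10, 12, 3, 4, 8, 15, 9, 2, 11, 13, 6, 14, 16, 0]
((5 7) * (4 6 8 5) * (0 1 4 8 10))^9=[10, 0, 2, 3, 1, 5, 4, 7, 8, 9, 6]=(0 10 6 4 1)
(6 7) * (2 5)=(2 5)(6 7)=[0, 1, 5, 3, 4, 2, 7, 6]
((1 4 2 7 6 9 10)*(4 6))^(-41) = [0, 10, 7, 3, 2, 5, 1, 4, 8, 6, 9] = (1 10 9 6)(2 7 4)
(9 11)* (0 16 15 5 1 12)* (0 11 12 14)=[16, 14, 2, 3, 4, 1, 6, 7, 8, 12, 10, 9, 11, 13, 0, 5, 15]=(0 16 15 5 1 14)(9 12 11)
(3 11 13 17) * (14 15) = (3 11 13 17)(14 15) = [0, 1, 2, 11, 4, 5, 6, 7, 8, 9, 10, 13, 12, 17, 15, 14, 16, 3]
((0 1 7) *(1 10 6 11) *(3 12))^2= (12)(0 6 1)(7 10 11)= [6, 0, 2, 3, 4, 5, 1, 10, 8, 9, 11, 7, 12]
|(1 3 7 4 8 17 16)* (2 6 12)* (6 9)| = |(1 3 7 4 8 17 16)(2 9 6 12)| = 28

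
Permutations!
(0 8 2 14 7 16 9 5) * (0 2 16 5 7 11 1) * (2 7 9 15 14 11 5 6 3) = (0 8 16 15 14 5 7 6 3 2 11 1) = [8, 0, 11, 2, 4, 7, 3, 6, 16, 9, 10, 1, 12, 13, 5, 14, 15]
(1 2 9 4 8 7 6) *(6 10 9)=(1 2 6)(4 8 7 10 9)=[0, 2, 6, 3, 8, 5, 1, 10, 7, 4, 9]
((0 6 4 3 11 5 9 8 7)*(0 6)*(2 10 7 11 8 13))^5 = (2 3 13 4 9 6 5 7 11 10 8) = [0, 1, 3, 13, 9, 7, 5, 11, 2, 6, 8, 10, 12, 4]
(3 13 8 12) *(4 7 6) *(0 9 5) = (0 9 5)(3 13 8 12)(4 7 6) = [9, 1, 2, 13, 7, 0, 4, 6, 12, 5, 10, 11, 3, 8]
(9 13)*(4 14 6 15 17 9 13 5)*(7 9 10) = [0, 1, 2, 3, 14, 4, 15, 9, 8, 5, 7, 11, 12, 13, 6, 17, 16, 10] = (4 14 6 15 17 10 7 9 5)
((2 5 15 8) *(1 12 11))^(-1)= [0, 11, 8, 3, 4, 2, 6, 7, 15, 9, 10, 12, 1, 13, 14, 5]= (1 11 12)(2 8 15 5)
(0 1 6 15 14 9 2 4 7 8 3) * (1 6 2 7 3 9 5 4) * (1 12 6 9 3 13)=(0 9 7 8 3)(1 2 12 6 15 14 5 4 13)=[9, 2, 12, 0, 13, 4, 15, 8, 3, 7, 10, 11, 6, 1, 5, 14]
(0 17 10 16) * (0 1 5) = (0 17 10 16 1 5) = [17, 5, 2, 3, 4, 0, 6, 7, 8, 9, 16, 11, 12, 13, 14, 15, 1, 10]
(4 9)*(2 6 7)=(2 6 7)(4 9)=[0, 1, 6, 3, 9, 5, 7, 2, 8, 4]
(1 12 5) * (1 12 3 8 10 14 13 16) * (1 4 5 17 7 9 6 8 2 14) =[0, 3, 14, 2, 5, 12, 8, 9, 10, 6, 1, 11, 17, 16, 13, 15, 4, 7] =(1 3 2 14 13 16 4 5 12 17 7 9 6 8 10)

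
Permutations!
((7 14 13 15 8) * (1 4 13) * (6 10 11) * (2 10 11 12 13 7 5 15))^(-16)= (5 8 15)= [0, 1, 2, 3, 4, 8, 6, 7, 15, 9, 10, 11, 12, 13, 14, 5]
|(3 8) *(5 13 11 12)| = |(3 8)(5 13 11 12)| = 4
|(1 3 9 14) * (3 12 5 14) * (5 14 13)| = 6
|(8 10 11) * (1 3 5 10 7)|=7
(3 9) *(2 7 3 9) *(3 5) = (9)(2 7 5 3) = [0, 1, 7, 2, 4, 3, 6, 5, 8, 9]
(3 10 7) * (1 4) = [0, 4, 2, 10, 1, 5, 6, 3, 8, 9, 7] = (1 4)(3 10 7)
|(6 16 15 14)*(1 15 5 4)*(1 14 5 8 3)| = |(1 15 5 4 14 6 16 8 3)| = 9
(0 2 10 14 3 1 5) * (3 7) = [2, 5, 10, 1, 4, 0, 6, 3, 8, 9, 14, 11, 12, 13, 7] = (0 2 10 14 7 3 1 5)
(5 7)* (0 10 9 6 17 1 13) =[10, 13, 2, 3, 4, 7, 17, 5, 8, 6, 9, 11, 12, 0, 14, 15, 16, 1] =(0 10 9 6 17 1 13)(5 7)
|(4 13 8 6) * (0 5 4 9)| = 7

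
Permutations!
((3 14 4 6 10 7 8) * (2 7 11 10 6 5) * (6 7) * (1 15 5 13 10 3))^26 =(1 7 2 15 8 6 5)(3 4 10)(11 14 13) =[0, 7, 15, 4, 10, 1, 5, 2, 6, 9, 3, 14, 12, 11, 13, 8]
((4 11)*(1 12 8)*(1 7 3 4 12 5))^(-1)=[0, 5, 2, 7, 3, 1, 6, 8, 12, 9, 10, 4, 11]=(1 5)(3 7 8 12 11 4)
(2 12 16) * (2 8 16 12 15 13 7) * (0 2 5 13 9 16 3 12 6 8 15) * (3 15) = (0 2)(3 12 6 8 15 9 16)(5 13 7) = [2, 1, 0, 12, 4, 13, 8, 5, 15, 16, 10, 11, 6, 7, 14, 9, 3]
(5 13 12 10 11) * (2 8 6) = (2 8 6)(5 13 12 10 11) = [0, 1, 8, 3, 4, 13, 2, 7, 6, 9, 11, 5, 10, 12]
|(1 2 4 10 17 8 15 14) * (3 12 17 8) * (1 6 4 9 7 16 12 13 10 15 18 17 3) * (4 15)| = 12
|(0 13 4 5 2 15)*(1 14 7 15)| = |(0 13 4 5 2 1 14 7 15)| = 9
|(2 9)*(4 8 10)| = 6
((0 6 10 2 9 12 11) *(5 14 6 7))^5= (0 10)(2 7)(5 9)(6 11)(12 14)= [10, 1, 7, 3, 4, 9, 11, 2, 8, 5, 0, 6, 14, 13, 12]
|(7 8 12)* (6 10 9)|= 3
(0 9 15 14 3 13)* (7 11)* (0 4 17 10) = (0 9 15 14 3 13 4 17 10)(7 11) = [9, 1, 2, 13, 17, 5, 6, 11, 8, 15, 0, 7, 12, 4, 3, 14, 16, 10]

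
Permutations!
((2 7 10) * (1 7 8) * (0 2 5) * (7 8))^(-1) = (0 5 10 7 2)(1 8) = [5, 8, 0, 3, 4, 10, 6, 2, 1, 9, 7]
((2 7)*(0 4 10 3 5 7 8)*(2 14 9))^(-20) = (14) = [0, 1, 2, 3, 4, 5, 6, 7, 8, 9, 10, 11, 12, 13, 14]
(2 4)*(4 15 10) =[0, 1, 15, 3, 2, 5, 6, 7, 8, 9, 4, 11, 12, 13, 14, 10] =(2 15 10 4)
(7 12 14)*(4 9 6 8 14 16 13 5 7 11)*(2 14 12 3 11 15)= (2 14 15)(3 11 4 9 6 8 12 16 13 5 7)= [0, 1, 14, 11, 9, 7, 8, 3, 12, 6, 10, 4, 16, 5, 15, 2, 13]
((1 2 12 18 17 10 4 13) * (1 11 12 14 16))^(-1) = (1 16 14 2)(4 10 17 18 12 11 13) = [0, 16, 1, 3, 10, 5, 6, 7, 8, 9, 17, 13, 11, 4, 2, 15, 14, 18, 12]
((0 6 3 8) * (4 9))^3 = [8, 1, 2, 6, 9, 5, 0, 7, 3, 4] = (0 8 3 6)(4 9)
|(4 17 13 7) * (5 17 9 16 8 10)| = |(4 9 16 8 10 5 17 13 7)| = 9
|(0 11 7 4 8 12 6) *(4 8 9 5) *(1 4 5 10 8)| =|(0 11 7 1 4 9 10 8 12 6)| =10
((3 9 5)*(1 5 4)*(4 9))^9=(9)(1 5 3 4)=[0, 5, 2, 4, 1, 3, 6, 7, 8, 9]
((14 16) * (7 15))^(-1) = [0, 1, 2, 3, 4, 5, 6, 15, 8, 9, 10, 11, 12, 13, 16, 7, 14] = (7 15)(14 16)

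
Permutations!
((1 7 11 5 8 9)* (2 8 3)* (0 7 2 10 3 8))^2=(0 11 8 1)(2 7 5 9)=[11, 0, 7, 3, 4, 9, 6, 5, 1, 2, 10, 8]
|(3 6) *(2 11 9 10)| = |(2 11 9 10)(3 6)| = 4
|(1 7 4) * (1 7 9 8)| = |(1 9 8)(4 7)| = 6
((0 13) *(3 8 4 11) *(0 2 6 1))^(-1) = (0 1 6 2 13)(3 11 4 8) = [1, 6, 13, 11, 8, 5, 2, 7, 3, 9, 10, 4, 12, 0]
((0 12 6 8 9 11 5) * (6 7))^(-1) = (0 5 11 9 8 6 7 12) = [5, 1, 2, 3, 4, 11, 7, 12, 6, 8, 10, 9, 0]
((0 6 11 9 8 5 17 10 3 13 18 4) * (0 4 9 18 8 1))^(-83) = (0 6 11 18 9 1)(3 13 8 5 17 10) = [6, 0, 2, 13, 4, 17, 11, 7, 5, 1, 3, 18, 12, 8, 14, 15, 16, 10, 9]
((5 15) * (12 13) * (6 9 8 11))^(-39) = (5 15)(6 9 8 11)(12 13) = [0, 1, 2, 3, 4, 15, 9, 7, 11, 8, 10, 6, 13, 12, 14, 5]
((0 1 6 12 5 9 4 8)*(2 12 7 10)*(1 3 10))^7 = (0 4 5 2 3 8 9 12 10)(1 6 7) = [4, 6, 3, 8, 5, 2, 7, 1, 9, 12, 0, 11, 10]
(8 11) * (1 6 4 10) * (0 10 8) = (0 10 1 6 4 8 11) = [10, 6, 2, 3, 8, 5, 4, 7, 11, 9, 1, 0]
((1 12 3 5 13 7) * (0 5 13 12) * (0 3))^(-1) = (0 12 5)(1 7 13 3) = [12, 7, 2, 1, 4, 0, 6, 13, 8, 9, 10, 11, 5, 3]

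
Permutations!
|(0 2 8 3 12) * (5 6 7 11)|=20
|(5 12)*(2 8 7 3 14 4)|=|(2 8 7 3 14 4)(5 12)|=6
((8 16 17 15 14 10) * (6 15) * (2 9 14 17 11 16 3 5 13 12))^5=(2 3 9 5 14 13 10 12 8)(6 17 15)(11 16)=[0, 1, 3, 9, 4, 14, 17, 7, 2, 5, 12, 16, 8, 10, 13, 6, 11, 15]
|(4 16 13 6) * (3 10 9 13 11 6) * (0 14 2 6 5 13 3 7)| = 30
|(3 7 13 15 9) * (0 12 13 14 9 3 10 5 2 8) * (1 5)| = 13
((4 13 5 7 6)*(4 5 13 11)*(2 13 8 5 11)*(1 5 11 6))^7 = [0, 5, 8, 3, 13, 7, 6, 1, 4, 9, 10, 2, 12, 11] = (1 5 7)(2 8 4 13 11)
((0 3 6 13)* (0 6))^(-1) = (0 3)(6 13) = [3, 1, 2, 0, 4, 5, 13, 7, 8, 9, 10, 11, 12, 6]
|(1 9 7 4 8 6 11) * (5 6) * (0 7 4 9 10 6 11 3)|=11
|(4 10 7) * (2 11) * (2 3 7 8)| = 7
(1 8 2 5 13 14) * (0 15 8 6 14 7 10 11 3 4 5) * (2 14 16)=(0 15 8 14 1 6 16 2)(3 4 5 13 7 10 11)=[15, 6, 0, 4, 5, 13, 16, 10, 14, 9, 11, 3, 12, 7, 1, 8, 2]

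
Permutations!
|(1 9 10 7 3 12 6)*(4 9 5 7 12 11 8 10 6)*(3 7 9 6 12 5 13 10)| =24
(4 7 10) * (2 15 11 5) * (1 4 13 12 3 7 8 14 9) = (1 4 8 14 9)(2 15 11 5)(3 7 10 13 12) = [0, 4, 15, 7, 8, 2, 6, 10, 14, 1, 13, 5, 3, 12, 9, 11]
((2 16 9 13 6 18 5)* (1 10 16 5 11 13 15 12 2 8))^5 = [0, 12, 16, 3, 4, 9, 18, 7, 15, 8, 2, 13, 10, 6, 14, 1, 5, 17, 11] = (1 12 10 2 16 5 9 8 15)(6 18 11 13)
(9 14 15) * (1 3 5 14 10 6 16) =[0, 3, 2, 5, 4, 14, 16, 7, 8, 10, 6, 11, 12, 13, 15, 9, 1] =(1 3 5 14 15 9 10 6 16)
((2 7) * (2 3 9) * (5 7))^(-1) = (2 9 3 7 5) = [0, 1, 9, 7, 4, 2, 6, 5, 8, 3]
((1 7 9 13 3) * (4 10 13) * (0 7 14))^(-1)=(0 14 1 3 13 10 4 9 7)=[14, 3, 2, 13, 9, 5, 6, 0, 8, 7, 4, 11, 12, 10, 1]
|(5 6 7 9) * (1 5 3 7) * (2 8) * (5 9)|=|(1 9 3 7 5 6)(2 8)|=6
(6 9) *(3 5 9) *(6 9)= (9)(3 5 6)= [0, 1, 2, 5, 4, 6, 3, 7, 8, 9]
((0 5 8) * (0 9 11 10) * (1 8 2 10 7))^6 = (0 2)(1 8 9 11 7)(5 10) = [2, 8, 0, 3, 4, 10, 6, 1, 9, 11, 5, 7]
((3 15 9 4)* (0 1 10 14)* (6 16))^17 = (0 1 10 14)(3 15 9 4)(6 16) = [1, 10, 2, 15, 3, 5, 16, 7, 8, 4, 14, 11, 12, 13, 0, 9, 6]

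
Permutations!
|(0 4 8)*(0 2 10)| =5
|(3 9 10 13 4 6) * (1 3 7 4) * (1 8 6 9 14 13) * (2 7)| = 11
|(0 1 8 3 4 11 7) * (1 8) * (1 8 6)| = 8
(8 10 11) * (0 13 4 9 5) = (0 13 4 9 5)(8 10 11) = [13, 1, 2, 3, 9, 0, 6, 7, 10, 5, 11, 8, 12, 4]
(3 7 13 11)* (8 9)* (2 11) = (2 11 3 7 13)(8 9) = [0, 1, 11, 7, 4, 5, 6, 13, 9, 8, 10, 3, 12, 2]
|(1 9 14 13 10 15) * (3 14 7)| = |(1 9 7 3 14 13 10 15)| = 8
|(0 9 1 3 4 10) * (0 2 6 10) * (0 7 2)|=9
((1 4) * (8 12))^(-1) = (1 4)(8 12) = [0, 4, 2, 3, 1, 5, 6, 7, 12, 9, 10, 11, 8]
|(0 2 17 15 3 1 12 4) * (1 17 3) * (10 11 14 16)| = 8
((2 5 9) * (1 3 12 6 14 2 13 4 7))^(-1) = (1 7 4 13 9 5 2 14 6 12 3) = [0, 7, 14, 1, 13, 2, 12, 4, 8, 5, 10, 11, 3, 9, 6]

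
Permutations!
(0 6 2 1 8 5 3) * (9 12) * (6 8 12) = (0 8 5 3)(1 12 9 6 2) = [8, 12, 1, 0, 4, 3, 2, 7, 5, 6, 10, 11, 9]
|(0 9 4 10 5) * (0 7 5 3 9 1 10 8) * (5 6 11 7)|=21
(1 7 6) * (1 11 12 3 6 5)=(1 7 5)(3 6 11 12)=[0, 7, 2, 6, 4, 1, 11, 5, 8, 9, 10, 12, 3]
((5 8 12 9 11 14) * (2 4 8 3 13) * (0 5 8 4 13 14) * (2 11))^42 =(0 3 8 9 13)(2 11 5 14 12) =[3, 1, 11, 8, 4, 14, 6, 7, 9, 13, 10, 5, 2, 0, 12]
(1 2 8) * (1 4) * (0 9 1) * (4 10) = (0 9 1 2 8 10 4) = [9, 2, 8, 3, 0, 5, 6, 7, 10, 1, 4]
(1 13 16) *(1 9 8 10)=(1 13 16 9 8 10)=[0, 13, 2, 3, 4, 5, 6, 7, 10, 8, 1, 11, 12, 16, 14, 15, 9]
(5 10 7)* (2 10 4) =(2 10 7 5 4) =[0, 1, 10, 3, 2, 4, 6, 5, 8, 9, 7]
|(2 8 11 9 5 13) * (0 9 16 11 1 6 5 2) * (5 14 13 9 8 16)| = |(0 8 1 6 14 13)(2 16 11 5 9)| = 30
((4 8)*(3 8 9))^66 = (3 4)(8 9) = [0, 1, 2, 4, 3, 5, 6, 7, 9, 8]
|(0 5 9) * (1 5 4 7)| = |(0 4 7 1 5 9)| = 6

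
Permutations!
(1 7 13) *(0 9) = [9, 7, 2, 3, 4, 5, 6, 13, 8, 0, 10, 11, 12, 1] = (0 9)(1 7 13)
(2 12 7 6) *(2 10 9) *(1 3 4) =(1 3 4)(2 12 7 6 10 9) =[0, 3, 12, 4, 1, 5, 10, 6, 8, 2, 9, 11, 7]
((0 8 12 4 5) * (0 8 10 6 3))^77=[10, 1, 2, 0, 5, 8, 3, 7, 12, 9, 6, 11, 4]=(0 10 6 3)(4 5 8 12)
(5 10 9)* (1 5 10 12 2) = (1 5 12 2)(9 10) = [0, 5, 1, 3, 4, 12, 6, 7, 8, 10, 9, 11, 2]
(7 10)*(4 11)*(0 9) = (0 9)(4 11)(7 10) = [9, 1, 2, 3, 11, 5, 6, 10, 8, 0, 7, 4]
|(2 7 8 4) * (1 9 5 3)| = |(1 9 5 3)(2 7 8 4)| = 4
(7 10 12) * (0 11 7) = [11, 1, 2, 3, 4, 5, 6, 10, 8, 9, 12, 7, 0] = (0 11 7 10 12)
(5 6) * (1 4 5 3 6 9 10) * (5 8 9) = (1 4 8 9 10)(3 6) = [0, 4, 2, 6, 8, 5, 3, 7, 9, 10, 1]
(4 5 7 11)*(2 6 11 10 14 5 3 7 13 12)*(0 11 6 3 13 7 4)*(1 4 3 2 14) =(0 11)(1 4 13 12 14 5 7 10) =[11, 4, 2, 3, 13, 7, 6, 10, 8, 9, 1, 0, 14, 12, 5]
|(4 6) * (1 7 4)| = 4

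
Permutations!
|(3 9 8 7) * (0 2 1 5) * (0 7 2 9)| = |(0 9 8 2 1 5 7 3)| = 8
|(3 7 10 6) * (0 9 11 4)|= |(0 9 11 4)(3 7 10 6)|= 4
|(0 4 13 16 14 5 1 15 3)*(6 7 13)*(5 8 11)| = |(0 4 6 7 13 16 14 8 11 5 1 15 3)| = 13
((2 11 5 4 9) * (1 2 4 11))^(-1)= (1 2)(4 9)(5 11)= [0, 2, 1, 3, 9, 11, 6, 7, 8, 4, 10, 5]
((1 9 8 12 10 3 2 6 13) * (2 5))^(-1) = (1 13 6 2 5 3 10 12 8 9) = [0, 13, 5, 10, 4, 3, 2, 7, 9, 1, 12, 11, 8, 6]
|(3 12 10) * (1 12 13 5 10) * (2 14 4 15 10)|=|(1 12)(2 14 4 15 10 3 13 5)|=8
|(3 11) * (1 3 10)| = 4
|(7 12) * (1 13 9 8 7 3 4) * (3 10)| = |(1 13 9 8 7 12 10 3 4)| = 9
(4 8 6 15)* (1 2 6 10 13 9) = (1 2 6 15 4 8 10 13 9) = [0, 2, 6, 3, 8, 5, 15, 7, 10, 1, 13, 11, 12, 9, 14, 4]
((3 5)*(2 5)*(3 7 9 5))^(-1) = (2 3)(5 9 7) = [0, 1, 3, 2, 4, 9, 6, 5, 8, 7]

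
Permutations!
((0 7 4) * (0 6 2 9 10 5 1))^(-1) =(0 1 5 10 9 2 6 4 7) =[1, 5, 6, 3, 7, 10, 4, 0, 8, 2, 9]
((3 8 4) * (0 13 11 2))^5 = [13, 1, 0, 4, 8, 5, 6, 7, 3, 9, 10, 2, 12, 11] = (0 13 11 2)(3 4 8)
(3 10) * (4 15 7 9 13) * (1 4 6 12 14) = (1 4 15 7 9 13 6 12 14)(3 10) = [0, 4, 2, 10, 15, 5, 12, 9, 8, 13, 3, 11, 14, 6, 1, 7]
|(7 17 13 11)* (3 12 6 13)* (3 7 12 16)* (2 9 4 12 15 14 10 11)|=12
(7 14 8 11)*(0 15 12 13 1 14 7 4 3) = (0 15 12 13 1 14 8 11 4 3) = [15, 14, 2, 0, 3, 5, 6, 7, 11, 9, 10, 4, 13, 1, 8, 12]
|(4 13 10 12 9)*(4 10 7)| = |(4 13 7)(9 10 12)| = 3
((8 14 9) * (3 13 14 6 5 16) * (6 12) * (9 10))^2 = (3 14 9 12 5)(6 16 13 10 8) = [0, 1, 2, 14, 4, 3, 16, 7, 6, 12, 8, 11, 5, 10, 9, 15, 13]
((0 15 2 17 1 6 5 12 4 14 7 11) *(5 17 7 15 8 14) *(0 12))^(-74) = (0 11 14 4 2)(1 6 17)(5 7 8 12 15) = [11, 6, 0, 3, 2, 7, 17, 8, 12, 9, 10, 14, 15, 13, 4, 5, 16, 1]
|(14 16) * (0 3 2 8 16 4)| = 7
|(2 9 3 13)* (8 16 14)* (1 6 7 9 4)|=24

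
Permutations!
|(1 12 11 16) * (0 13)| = 4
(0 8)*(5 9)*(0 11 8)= [0, 1, 2, 3, 4, 9, 6, 7, 11, 5, 10, 8]= (5 9)(8 11)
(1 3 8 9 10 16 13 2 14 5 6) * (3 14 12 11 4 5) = (1 14 3 8 9 10 16 13 2 12 11 4 5 6) = [0, 14, 12, 8, 5, 6, 1, 7, 9, 10, 16, 4, 11, 2, 3, 15, 13]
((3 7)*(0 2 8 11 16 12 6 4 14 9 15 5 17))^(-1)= [17, 1, 0, 7, 6, 15, 12, 3, 2, 14, 10, 8, 16, 13, 4, 9, 11, 5]= (0 17 5 15 9 14 4 6 12 16 11 8 2)(3 7)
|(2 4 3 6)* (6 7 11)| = |(2 4 3 7 11 6)| = 6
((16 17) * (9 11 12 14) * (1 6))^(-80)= (17)= [0, 1, 2, 3, 4, 5, 6, 7, 8, 9, 10, 11, 12, 13, 14, 15, 16, 17]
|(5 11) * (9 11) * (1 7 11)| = |(1 7 11 5 9)| = 5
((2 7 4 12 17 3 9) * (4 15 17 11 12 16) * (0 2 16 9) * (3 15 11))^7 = (0 2 7 11 12 3)(4 9 16)(15 17) = [2, 1, 7, 0, 9, 5, 6, 11, 8, 16, 10, 12, 3, 13, 14, 17, 4, 15]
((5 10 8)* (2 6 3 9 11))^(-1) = [0, 1, 11, 6, 4, 8, 2, 7, 10, 3, 5, 9] = (2 11 9 3 6)(5 8 10)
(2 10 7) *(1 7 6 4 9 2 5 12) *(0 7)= [7, 0, 10, 3, 9, 12, 4, 5, 8, 2, 6, 11, 1]= (0 7 5 12 1)(2 10 6 4 9)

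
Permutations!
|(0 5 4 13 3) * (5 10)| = |(0 10 5 4 13 3)| = 6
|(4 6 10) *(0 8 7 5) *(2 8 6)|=|(0 6 10 4 2 8 7 5)|=8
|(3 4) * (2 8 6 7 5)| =|(2 8 6 7 5)(3 4)| =10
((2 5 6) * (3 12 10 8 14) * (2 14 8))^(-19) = [0, 1, 6, 10, 4, 14, 3, 7, 8, 9, 5, 11, 2, 13, 12] = (2 6 3 10 5 14 12)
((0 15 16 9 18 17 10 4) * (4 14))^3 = (0 9 10)(4 16 17)(14 15 18) = [9, 1, 2, 3, 16, 5, 6, 7, 8, 10, 0, 11, 12, 13, 15, 18, 17, 4, 14]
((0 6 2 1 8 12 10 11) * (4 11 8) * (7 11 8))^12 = (0 2 4 12 7)(1 8 10 11 6) = [2, 8, 4, 3, 12, 5, 1, 0, 10, 9, 11, 6, 7]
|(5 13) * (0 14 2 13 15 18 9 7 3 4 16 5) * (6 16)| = |(0 14 2 13)(3 4 6 16 5 15 18 9 7)| = 36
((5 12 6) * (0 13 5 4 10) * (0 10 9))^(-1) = (0 9 4 6 12 5 13) = [9, 1, 2, 3, 6, 13, 12, 7, 8, 4, 10, 11, 5, 0]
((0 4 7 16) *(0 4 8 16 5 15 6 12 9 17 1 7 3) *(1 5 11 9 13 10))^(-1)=(0 3 4 16 8)(1 10 13 12 6 15 5 17 9 11 7)=[3, 10, 2, 4, 16, 17, 15, 1, 0, 11, 13, 7, 6, 12, 14, 5, 8, 9]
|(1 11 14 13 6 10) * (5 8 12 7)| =|(1 11 14 13 6 10)(5 8 12 7)| =12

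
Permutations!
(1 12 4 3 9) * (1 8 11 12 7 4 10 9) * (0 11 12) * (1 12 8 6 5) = (0 11)(1 7 4 3 12 10 9 6 5) = [11, 7, 2, 12, 3, 1, 5, 4, 8, 6, 9, 0, 10]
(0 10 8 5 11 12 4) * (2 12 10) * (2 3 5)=(0 3 5 11 10 8 2 12 4)=[3, 1, 12, 5, 0, 11, 6, 7, 2, 9, 8, 10, 4]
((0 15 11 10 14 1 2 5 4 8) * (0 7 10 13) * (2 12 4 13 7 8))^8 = (0 4 10)(1 11 5)(2 14 15)(7 13 12) = [4, 11, 14, 3, 10, 1, 6, 13, 8, 9, 0, 5, 7, 12, 15, 2]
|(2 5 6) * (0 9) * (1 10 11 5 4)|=14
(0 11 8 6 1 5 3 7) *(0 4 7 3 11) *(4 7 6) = (1 5 11 8 4 6) = [0, 5, 2, 3, 6, 11, 1, 7, 4, 9, 10, 8]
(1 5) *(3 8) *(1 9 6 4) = (1 5 9 6 4)(3 8) = [0, 5, 2, 8, 1, 9, 4, 7, 3, 6]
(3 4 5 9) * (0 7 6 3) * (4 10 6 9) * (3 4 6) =(0 7 9)(3 10)(4 5 6) =[7, 1, 2, 10, 5, 6, 4, 9, 8, 0, 3]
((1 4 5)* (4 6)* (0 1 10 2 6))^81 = [1, 0, 6, 3, 5, 10, 4, 7, 8, 9, 2] = (0 1)(2 6 4 5 10)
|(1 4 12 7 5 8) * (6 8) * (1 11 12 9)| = |(1 4 9)(5 6 8 11 12 7)| = 6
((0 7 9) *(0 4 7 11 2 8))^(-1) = (0 8 2 11)(4 9 7) = [8, 1, 11, 3, 9, 5, 6, 4, 2, 7, 10, 0]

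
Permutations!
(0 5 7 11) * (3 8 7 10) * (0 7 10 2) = (0 5 2)(3 8 10)(7 11) = [5, 1, 0, 8, 4, 2, 6, 11, 10, 9, 3, 7]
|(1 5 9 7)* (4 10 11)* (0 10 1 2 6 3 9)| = |(0 10 11 4 1 5)(2 6 3 9 7)| = 30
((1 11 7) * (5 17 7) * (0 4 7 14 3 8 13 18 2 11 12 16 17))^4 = [12, 14, 4, 2, 16, 1, 6, 17, 11, 9, 10, 7, 3, 5, 18, 15, 8, 13, 0] = (0 12 3 2 4 16 8 11 7 17 13 5 1 14 18)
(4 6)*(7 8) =(4 6)(7 8) =[0, 1, 2, 3, 6, 5, 4, 8, 7]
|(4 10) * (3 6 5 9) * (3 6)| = |(4 10)(5 9 6)| = 6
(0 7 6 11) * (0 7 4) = (0 4)(6 11 7) = [4, 1, 2, 3, 0, 5, 11, 6, 8, 9, 10, 7]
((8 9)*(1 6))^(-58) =[0, 1, 2, 3, 4, 5, 6, 7, 8, 9] =(9)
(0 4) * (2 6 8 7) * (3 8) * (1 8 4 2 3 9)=(0 2 6 9 1 8 7 3 4)=[2, 8, 6, 4, 0, 5, 9, 3, 7, 1]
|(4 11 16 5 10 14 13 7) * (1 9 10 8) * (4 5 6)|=8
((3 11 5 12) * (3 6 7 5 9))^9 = (5 12 6 7) = [0, 1, 2, 3, 4, 12, 7, 5, 8, 9, 10, 11, 6]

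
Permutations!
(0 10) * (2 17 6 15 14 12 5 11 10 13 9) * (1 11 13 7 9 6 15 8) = (0 7 9 2 17 15 14 12 5 13 6 8 1 11 10) = [7, 11, 17, 3, 4, 13, 8, 9, 1, 2, 0, 10, 5, 6, 12, 14, 16, 15]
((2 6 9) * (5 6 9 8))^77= (2 9)(5 8 6)= [0, 1, 9, 3, 4, 8, 5, 7, 6, 2]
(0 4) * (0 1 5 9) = (0 4 1 5 9) = [4, 5, 2, 3, 1, 9, 6, 7, 8, 0]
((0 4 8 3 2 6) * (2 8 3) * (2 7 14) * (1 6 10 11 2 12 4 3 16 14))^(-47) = (0 3 8 7 1 6)(2 10 11)(4 16 14 12) = [3, 6, 10, 8, 16, 5, 0, 1, 7, 9, 11, 2, 4, 13, 12, 15, 14]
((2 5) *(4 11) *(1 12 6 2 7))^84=[0, 1, 2, 3, 4, 5, 6, 7, 8, 9, 10, 11, 12]=(12)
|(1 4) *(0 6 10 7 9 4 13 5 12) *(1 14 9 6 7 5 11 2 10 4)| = 13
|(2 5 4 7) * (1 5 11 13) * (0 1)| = 8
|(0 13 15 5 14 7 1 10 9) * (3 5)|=10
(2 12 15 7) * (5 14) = (2 12 15 7)(5 14) = [0, 1, 12, 3, 4, 14, 6, 2, 8, 9, 10, 11, 15, 13, 5, 7]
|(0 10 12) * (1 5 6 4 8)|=15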